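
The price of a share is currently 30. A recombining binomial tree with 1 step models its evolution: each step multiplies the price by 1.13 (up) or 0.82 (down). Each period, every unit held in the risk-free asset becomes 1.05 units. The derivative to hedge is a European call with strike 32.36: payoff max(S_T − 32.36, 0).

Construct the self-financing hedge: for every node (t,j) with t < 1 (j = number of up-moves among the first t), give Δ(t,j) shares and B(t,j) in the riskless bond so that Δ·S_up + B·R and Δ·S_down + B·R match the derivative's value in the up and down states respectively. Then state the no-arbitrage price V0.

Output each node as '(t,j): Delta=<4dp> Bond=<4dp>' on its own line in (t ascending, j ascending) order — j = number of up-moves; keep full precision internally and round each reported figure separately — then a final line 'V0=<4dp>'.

(0,0): Delta=0.1656 Bond=-3.8796
V0=1.0882

Risk-neutral probability p* = (R−d)/(u−d) = (1.05−0.82)/(1.13−0.82) = 0.7419.
Payoff layer (t=1): V(1,0)=0.0000, V(1,1)=1.5400
Node (0,0) S=30.0000: V=(p*·1.5400+(1−p*)·0.0000)/1.05=1.0882; Δ=(1.5400−0.0000)/(33.9000−24.6000)=0.1656; B=V−Δ·S=-3.8796
Each (Δ,B) replicates both successor values, so the strategy is self-financing and V0 is arbitrage-free.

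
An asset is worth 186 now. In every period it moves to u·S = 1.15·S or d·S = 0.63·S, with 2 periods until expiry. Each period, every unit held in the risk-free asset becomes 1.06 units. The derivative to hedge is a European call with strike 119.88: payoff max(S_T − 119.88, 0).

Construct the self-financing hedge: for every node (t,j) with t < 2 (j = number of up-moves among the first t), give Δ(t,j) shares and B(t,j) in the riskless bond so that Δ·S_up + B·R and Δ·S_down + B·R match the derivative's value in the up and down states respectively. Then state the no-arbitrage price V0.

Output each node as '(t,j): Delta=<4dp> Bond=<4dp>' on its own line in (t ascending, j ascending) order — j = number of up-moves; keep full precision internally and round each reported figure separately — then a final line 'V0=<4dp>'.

(0,0): Delta=0.9222 Bond=-91.0031
(1,0): Delta=0.2442 Bond=-17.0038
(1,1): Delta=1.0000 Bond=-113.0943
V0=80.5351

No-arbitrage ⇒ martingale measure with p* = (R−d)/(u−d) = 0.8269.
Terminal values V(2,·): V(2,0)=0.0000, V(2,1)=14.8770, V(2,2)=126.1050
(1,0): S=117.1800. Δ = (V_up−V_dn)/(S_up−S_dn) = (14.8770−0.0000)/(134.7570−73.8234) = 0.2442. V = [p*·14.8770 + (1−p*)·0.0000]/1.06 = 11.6058. B = V − Δ·S = -17.0038.
(1,1): S=213.9000. Δ = (V_up−V_dn)/(S_up−S_dn) = (126.1050−14.8770)/(245.9850−134.7570) = 1.0000. V = [p*·126.1050 + (1−p*)·14.8770]/1.06 = 100.8057. B = V − Δ·S = -113.0943.
(0,0): S=186.0000. Δ = (V_up−V_dn)/(S_up−S_dn) = (100.8057−11.6058)/(213.9000−117.1800) = 0.9222. V = [p*·100.8057 + (1−p*)·11.6058]/1.06 = 80.5351. B = V − Δ·S = -91.0031.
Self-financing check: at every node Δ·S+B equals the discounted successor values.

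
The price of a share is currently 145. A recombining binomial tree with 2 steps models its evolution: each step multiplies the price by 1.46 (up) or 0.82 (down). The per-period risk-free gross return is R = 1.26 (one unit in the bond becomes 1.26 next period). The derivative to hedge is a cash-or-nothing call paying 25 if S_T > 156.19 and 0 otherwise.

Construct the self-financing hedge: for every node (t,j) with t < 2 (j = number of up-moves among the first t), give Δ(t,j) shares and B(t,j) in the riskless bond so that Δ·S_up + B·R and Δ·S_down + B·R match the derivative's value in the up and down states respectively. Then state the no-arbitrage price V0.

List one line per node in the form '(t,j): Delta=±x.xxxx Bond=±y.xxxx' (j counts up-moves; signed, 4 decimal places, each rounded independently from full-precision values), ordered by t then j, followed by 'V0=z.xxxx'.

Risk-neutral probability p* = (R−d)/(u−d) = (1.26−0.82)/(1.46−0.82) = 0.6875.
Payoff layer (t=2): V(2,0)=0.0000, V(2,1)=25.0000, V(2,2)=25.0000
  t=1,j=0: stock 118.9000 → up 173.5940 (V=25.0000), down 97.4980 (V=0.0000). Price 13.6409; hedge Δ=0.3285, bond B=-25.4216.
  t=1,j=1: stock 211.7000 → up 309.0820 (V=25.0000), down 173.5940 (V=25.0000). Price 19.8413; hedge Δ=0.0000, bond B=19.8413.
  t=0,j=0: stock 145.0000 → up 211.7000 (V=19.8413), down 118.9000 (V=13.6409). Price 14.2092; hedge Δ=0.0668, bond B=4.5211.
Each (Δ,B) replicates both successor values, so the strategy is self-financing and V0 is arbitrage-free.

(0,0): Delta=0.0668 Bond=4.5211
(1,0): Delta=0.3285 Bond=-25.4216
(1,1): Delta=0.0000 Bond=19.8413
V0=14.2092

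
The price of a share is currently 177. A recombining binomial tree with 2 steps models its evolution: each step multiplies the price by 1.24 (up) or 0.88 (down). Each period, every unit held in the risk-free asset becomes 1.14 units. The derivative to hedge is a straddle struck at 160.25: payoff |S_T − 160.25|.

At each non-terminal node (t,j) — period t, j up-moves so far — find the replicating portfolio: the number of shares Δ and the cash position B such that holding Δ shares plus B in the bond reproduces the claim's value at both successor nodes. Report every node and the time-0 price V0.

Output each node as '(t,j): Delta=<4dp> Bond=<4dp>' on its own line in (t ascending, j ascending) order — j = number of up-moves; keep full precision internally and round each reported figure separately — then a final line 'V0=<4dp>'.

(0,0): Delta=0.8227 Bond=-89.1743
(1,0): Delta=0.1732 Bond=-0.4888
(1,1): Delta=1.0000 Bond=-140.5702
V0=56.4455

Under the risk-neutral measure, an up-move has probability p* = (R−d)/(u−d) = 0.7222 and values discount at R = 1.14.
Terminal payoffs: V(2,0)=23.1812, V(2,1)=32.8924, V(2,2)=111.9052
Node (1,0) S=155.7600: V=(p*·32.8924+(1−p*)·23.1812)/1.14=26.4867; Δ=(32.8924−23.1812)/(193.1424−137.0688)=0.1732; B=V−Δ·S=-0.4888
Node (1,1) S=219.4800: V=(p*·111.9052+(1−p*)·32.8924)/1.14=78.9098; Δ=(111.9052−32.8924)/(272.1552−193.1424)=1.0000; B=V−Δ·S=-140.5702
Node (0,0) S=177.0000: V=(p*·78.9098+(1−p*)·26.4867)/1.14=56.4455; Δ=(78.9098−26.4867)/(219.4800−155.7600)=0.8227; B=V−Δ·S=-89.1743
Check: Δ(0,0)·S0 + B(0,0) = 56.4455 = V0.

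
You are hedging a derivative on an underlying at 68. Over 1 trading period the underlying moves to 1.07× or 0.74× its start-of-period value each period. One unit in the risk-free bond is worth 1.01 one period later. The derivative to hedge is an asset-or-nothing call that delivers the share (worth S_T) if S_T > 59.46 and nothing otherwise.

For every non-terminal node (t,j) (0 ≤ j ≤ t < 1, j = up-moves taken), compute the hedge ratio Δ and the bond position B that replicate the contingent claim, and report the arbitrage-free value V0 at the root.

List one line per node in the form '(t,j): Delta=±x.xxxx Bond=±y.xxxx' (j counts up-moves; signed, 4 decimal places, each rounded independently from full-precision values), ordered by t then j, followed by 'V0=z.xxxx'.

Under the risk-neutral measure, an up-move has probability p* = (R−d)/(u−d) = 0.8182 and values discount at R = 1.01.
Terminal values V(1,·): V(1,0)=0.0000, V(1,1)=72.7600
(0,0): S=68.0000. Δ = (V_up−V_dn)/(S_up−S_dn) = (72.7600−0.0000)/(72.7600−50.3200) = 3.2424. V = [p*·72.7600 + (1−p*)·0.0000]/1.01 = 58.9415. B = V − Δ·S = -161.5434.
Root portfolio cost Δ·68+B reproduces V0=58.9415.

(0,0): Delta=3.2424 Bond=-161.5434
V0=58.9415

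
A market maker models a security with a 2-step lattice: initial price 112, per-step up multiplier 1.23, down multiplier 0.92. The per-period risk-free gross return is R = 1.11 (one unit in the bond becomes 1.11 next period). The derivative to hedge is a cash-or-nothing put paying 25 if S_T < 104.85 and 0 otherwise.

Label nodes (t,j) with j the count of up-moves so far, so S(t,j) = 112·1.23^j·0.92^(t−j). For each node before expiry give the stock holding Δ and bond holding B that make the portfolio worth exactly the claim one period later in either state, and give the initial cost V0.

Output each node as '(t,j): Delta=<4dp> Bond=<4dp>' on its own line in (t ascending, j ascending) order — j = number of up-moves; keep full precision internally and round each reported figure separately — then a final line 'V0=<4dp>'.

(0,0): Delta=-0.2511 Bond=31.1643
(1,0): Delta=-0.7827 Bond=89.3636
(1,1): Delta=0.0000 Bond=0.0000
V0=3.0404

Risk-neutral probability p* = (R−d)/(u−d) = (1.11−0.92)/(1.23−0.92) = 0.6129.
Terminal values V(2,·): V(2,0)=25.0000, V(2,1)=0.0000, V(2,2)=0.0000
  t=1,j=0: stock 103.0400 → up 126.7392 (V=0.0000), down 94.7968 (V=25.0000). Price 8.7184; hedge Δ=-0.7827, bond B=89.3636.
  t=1,j=1: stock 137.7600 → up 169.4448 (V=0.0000), down 126.7392 (V=0.0000). Price 0.0000; hedge Δ=0.0000, bond B=0.0000.
  t=0,j=0: stock 112.0000 → up 137.7600 (V=0.0000), down 103.0400 (V=8.7184). Price 3.0404; hedge Δ=-0.2511, bond B=31.1643.
The time-0 hedge costs 3.0404, which is the no-arbitrage price.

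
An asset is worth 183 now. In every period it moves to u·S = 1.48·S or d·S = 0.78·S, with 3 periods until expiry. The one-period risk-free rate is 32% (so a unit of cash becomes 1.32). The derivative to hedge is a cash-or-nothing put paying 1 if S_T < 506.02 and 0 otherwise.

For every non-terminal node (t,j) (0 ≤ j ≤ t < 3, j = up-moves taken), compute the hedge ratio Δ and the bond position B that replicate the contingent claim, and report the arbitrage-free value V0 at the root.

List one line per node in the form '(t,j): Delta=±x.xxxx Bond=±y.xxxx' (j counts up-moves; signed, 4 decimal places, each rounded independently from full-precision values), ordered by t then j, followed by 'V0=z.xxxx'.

Under the risk-neutral measure, an up-move has probability p* = (R−d)/(u−d) = 0.7714 and values discount at R = 1.32.
Payoff layer (t=3): V(3,0)=1.0000, V(3,1)=1.0000, V(3,2)=1.0000, V(3,3)=0.0000
  t=2,j=0: stock 111.3372 → up 164.7791 (V=1.0000), down 86.8430 (V=1.0000). Price 0.7576; hedge Δ=0.0000, bond B=0.7576.
  t=2,j=1: stock 211.2552 → up 312.6577 (V=1.0000), down 164.7791 (V=1.0000). Price 0.7576; hedge Δ=0.0000, bond B=0.7576.
  t=2,j=2: stock 400.8432 → up 593.2479 (V=0.0000), down 312.6577 (V=1.0000). Price 0.1732; hedge Δ=-0.0036, bond B=1.6017.
  t=1,j=0: stock 142.7400 → up 211.2552 (V=0.7576), down 111.3372 (V=0.7576). Price 0.5739; hedge Δ=0.0000, bond B=0.5739.
  t=1,j=1: stock 270.8400 → up 400.8432 (V=0.1732), down 211.2552 (V=0.7576). Price 0.2324; hedge Δ=-0.0031, bond B=1.0673.
  t=0,j=0: stock 183.0000 → up 270.8400 (V=0.2324), down 142.7400 (V=0.5739). Price 0.2352; hedge Δ=-0.0027, bond B=0.7231.
Check: Δ(0,0)·S0 + B(0,0) = 0.2352 = V0.

(0,0): Delta=-0.0027 Bond=0.7231
(1,0): Delta=0.0000 Bond=0.5739
(1,1): Delta=-0.0031 Bond=1.0673
(2,0): Delta=0.0000 Bond=0.7576
(2,1): Delta=0.0000 Bond=0.7576
(2,2): Delta=-0.0036 Bond=1.6017
V0=0.2352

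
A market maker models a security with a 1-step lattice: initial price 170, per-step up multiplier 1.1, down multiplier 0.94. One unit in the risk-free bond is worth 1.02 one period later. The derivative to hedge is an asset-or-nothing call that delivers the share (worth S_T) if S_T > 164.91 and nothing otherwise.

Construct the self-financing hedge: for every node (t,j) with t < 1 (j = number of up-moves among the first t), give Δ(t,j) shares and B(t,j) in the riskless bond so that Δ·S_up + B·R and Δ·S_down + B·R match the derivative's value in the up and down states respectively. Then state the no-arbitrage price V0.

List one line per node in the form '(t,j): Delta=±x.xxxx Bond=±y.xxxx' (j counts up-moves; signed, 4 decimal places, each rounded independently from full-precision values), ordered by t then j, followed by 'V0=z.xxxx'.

Since d<R<u, set p* = (R−d)/(u−d) = 0.5000; price each node as the discounted p*-expectation of its children.
Terminal values V(1,·): V(1,0)=0.0000, V(1,1)=187.0000
(0,0): S=170.0000. Δ = (V_up−V_dn)/(S_up−S_dn) = (187.0000−0.0000)/(187.0000−159.8000) = 6.8750. V = [p*·187.0000 + (1−p*)·0.0000]/1.02 = 91.6667. B = V − Δ·S = -1077.0833.
Root portfolio cost Δ·170+B reproduces V0=91.6667.

(0,0): Delta=6.8750 Bond=-1077.0833
V0=91.6667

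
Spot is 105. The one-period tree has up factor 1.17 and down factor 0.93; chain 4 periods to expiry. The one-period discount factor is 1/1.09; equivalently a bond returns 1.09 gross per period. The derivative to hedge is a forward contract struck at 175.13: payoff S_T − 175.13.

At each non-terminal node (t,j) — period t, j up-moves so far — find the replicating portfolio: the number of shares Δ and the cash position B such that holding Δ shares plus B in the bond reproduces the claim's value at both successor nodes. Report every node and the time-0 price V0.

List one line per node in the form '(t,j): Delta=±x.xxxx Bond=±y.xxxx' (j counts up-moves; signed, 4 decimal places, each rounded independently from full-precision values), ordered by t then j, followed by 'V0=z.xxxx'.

Under the risk-neutral measure, an up-move has probability p* = (R−d)/(u−d) = 0.6667 and values discount at R = 1.09.
Payoff layer (t=4): V(4,0)=-96.5845, V(4,1)=-76.3147, V(4,2)=-50.8140, V(4,3)=-18.7325, V(4,4)=21.6282
Node (3,0) S=84.4575: V=(p*·-76.3147+(1−p*)·-96.5845)/1.09=-76.2122; Δ=(-76.3147−-96.5845)/(98.8153−78.5455)=1.0000; B=V−Δ·S=-160.6697
Node (3,1) S=106.2530: V=(p*·-50.8140+(1−p*)·-76.3147)/1.09=-54.4168; Δ=(-50.8140−-76.3147)/(124.3160−98.8153)=1.0000; B=V−Δ·S=-160.6697
Node (3,2) S=133.6731: V=(p*·-18.7325+(1−p*)·-50.8140)/1.09=-26.9966; Δ=(-18.7325−-50.8140)/(156.3975−124.3160)=1.0000; B=V−Δ·S=-160.6697
Node (3,3) S=168.1694: V=(p*·21.6282+(1−p*)·-18.7325)/1.09=7.4996; Δ=(21.6282−-18.7325)/(196.7582−156.3975)=1.0000; B=V−Δ·S=-160.6697
Node (2,0) S=90.8145: V=(p*·-54.4168+(1−p*)·-76.2122)/1.09=-56.5889; Δ=(-54.4168−-76.2122)/(106.2530−84.4575)=1.0000; B=V−Δ·S=-147.4034
Node (2,1) S=114.2505: V=(p*·-26.9966+(1−p*)·-54.4168)/1.09=-33.1529; Δ=(-26.9966−-54.4168)/(133.6731−106.2530)=1.0000; B=V−Δ·S=-147.4034
Node (2,2) S=143.7345: V=(p*·7.4996+(1−p*)·-26.9966)/1.09=-3.6689; Δ=(7.4996−-26.9966)/(168.1694−133.6731)=1.0000; B=V−Δ·S=-147.4034
Node (1,0) S=97.6500: V=(p*·-33.1529+(1−p*)·-56.5889)/1.09=-37.5825; Δ=(-33.1529−-56.5889)/(114.2505−90.8145)=1.0000; B=V−Δ·S=-135.2325
Node (1,1) S=122.8500: V=(p*·-3.6689+(1−p*)·-33.1529)/1.09=-12.3825; Δ=(-3.6689−-33.1529)/(143.7345−114.2505)=1.0000; B=V−Δ·S=-135.2325
Node (0,0) S=105.0000: V=(p*·-12.3825+(1−p*)·-37.5825)/1.09=-19.0665; Δ=(-12.3825−-37.5825)/(122.8500−97.6500)=1.0000; B=V−Δ·S=-124.0665
The time-0 hedge costs -19.0665, which is the no-arbitrage price.

(0,0): Delta=1.0000 Bond=-124.0665
(1,0): Delta=1.0000 Bond=-135.2325
(1,1): Delta=1.0000 Bond=-135.2325
(2,0): Delta=1.0000 Bond=-147.4034
(2,1): Delta=1.0000 Bond=-147.4034
(2,2): Delta=1.0000 Bond=-147.4034
(3,0): Delta=1.0000 Bond=-160.6697
(3,1): Delta=1.0000 Bond=-160.6697
(3,2): Delta=1.0000 Bond=-160.6697
(3,3): Delta=1.0000 Bond=-160.6697
V0=-19.0665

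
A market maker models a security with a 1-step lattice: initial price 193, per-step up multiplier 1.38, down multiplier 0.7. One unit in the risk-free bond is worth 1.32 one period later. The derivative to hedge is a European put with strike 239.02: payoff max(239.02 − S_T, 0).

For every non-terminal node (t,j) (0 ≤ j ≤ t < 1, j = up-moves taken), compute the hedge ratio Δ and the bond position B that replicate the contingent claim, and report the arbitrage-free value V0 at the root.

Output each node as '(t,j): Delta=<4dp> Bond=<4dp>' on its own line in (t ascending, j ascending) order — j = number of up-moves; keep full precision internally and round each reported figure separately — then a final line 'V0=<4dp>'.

(0,0): Delta=-0.7918 Bond=159.7701
V0=6.9465

Risk-neutral probability p* = (R−d)/(u−d) = (1.32−0.7)/(1.38−0.7) = 0.9118.
Terminal values V(1,·): V(1,0)=103.9200, V(1,1)=0.0000
(0,0): S=193.0000. Δ = (V_up−V_dn)/(S_up−S_dn) = (0.0000−103.9200)/(266.3400−135.1000) = -0.7918. V = [p*·0.0000 + (1−p*)·103.9200]/1.32 = 6.9465. B = V − Δ·S = 159.7701.
Root portfolio cost Δ·193+B reproduces V0=6.9465.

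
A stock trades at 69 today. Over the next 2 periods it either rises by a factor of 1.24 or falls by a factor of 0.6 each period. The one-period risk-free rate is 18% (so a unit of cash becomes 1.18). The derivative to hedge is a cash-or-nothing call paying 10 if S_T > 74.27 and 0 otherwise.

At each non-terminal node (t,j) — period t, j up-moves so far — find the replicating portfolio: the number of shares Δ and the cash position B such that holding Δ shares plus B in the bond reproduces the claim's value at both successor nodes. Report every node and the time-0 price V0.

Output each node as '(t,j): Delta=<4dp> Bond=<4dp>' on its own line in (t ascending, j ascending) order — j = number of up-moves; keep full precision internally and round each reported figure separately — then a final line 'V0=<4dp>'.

Under the risk-neutral measure, an up-move has probability p* = (R−d)/(u−d) = 0.9062 and values discount at R = 1.18.
Payoff layer (t=2): V(2,0)=0.0000, V(2,1)=0.0000, V(2,2)=10.0000
Node (1,0) S=41.4000: V=(p*·0.0000+(1−p*)·0.0000)/1.18=0.0000; Δ=(0.0000−0.0000)/(51.3360−24.8400)=0.0000; B=V−Δ·S=0.0000
Node (1,1) S=85.5600: V=(p*·10.0000+(1−p*)·0.0000)/1.18=7.6801; Δ=(10.0000−0.0000)/(106.0944−51.3360)=0.1826; B=V−Δ·S=-7.9449
Node (0,0) S=69.0000: V=(p*·7.6801+(1−p*)·0.0000)/1.18=5.8984; Δ=(7.6801−0.0000)/(85.5600−41.4000)=0.1739; B=V−Δ·S=-6.1018
Self-financing check: at every node Δ·S+B equals the discounted successor values.

(0,0): Delta=0.1739 Bond=-6.1018
(1,0): Delta=0.0000 Bond=0.0000
(1,1): Delta=0.1826 Bond=-7.9449
V0=5.8984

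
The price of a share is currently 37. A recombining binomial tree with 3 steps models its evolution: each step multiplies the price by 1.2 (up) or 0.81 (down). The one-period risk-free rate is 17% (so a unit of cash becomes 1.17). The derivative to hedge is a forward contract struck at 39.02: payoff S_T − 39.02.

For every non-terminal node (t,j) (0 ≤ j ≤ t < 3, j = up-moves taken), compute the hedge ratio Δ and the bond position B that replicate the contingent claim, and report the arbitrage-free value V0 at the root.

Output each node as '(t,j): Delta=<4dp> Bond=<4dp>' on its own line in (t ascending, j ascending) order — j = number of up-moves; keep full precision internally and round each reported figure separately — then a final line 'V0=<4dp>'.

No-arbitrage ⇒ martingale measure with p* = (R−d)/(u−d) = 0.9231.
Terminal values V(3,·): V(3,0)=-19.3567, V(3,1)=-9.8892, V(3,2)=4.1368, V(3,3)=24.9160
Node (2,0) S=24.2757: V=(p*·-9.8892+(1−p*)·-19.3567)/1.17=-9.0747; Δ=(-9.8892−-19.3567)/(29.1308−19.6633)=1.0000; B=V−Δ·S=-33.3504
Node (2,1) S=35.9640: V=(p*·4.1368+(1−p*)·-9.8892)/1.17=2.6136; Δ=(4.1368−-9.8892)/(43.1568−29.1308)=1.0000; B=V−Δ·S=-33.3504
Node (2,2) S=53.2800: V=(p*·24.9160+(1−p*)·4.1368)/1.17=19.9296; Δ=(24.9160−4.1368)/(63.9360−43.1568)=1.0000; B=V−Δ·S=-33.3504
Node (1,0) S=29.9700: V=(p*·2.6136+(1−p*)·-9.0747)/1.17=1.4654; Δ=(2.6136−-9.0747)/(35.9640−24.2757)=1.0000; B=V−Δ·S=-28.5046
Node (1,1) S=44.4000: V=(p*·19.9296+(1−p*)·2.6136)/1.17=15.8954; Δ=(19.9296−2.6136)/(53.2800−35.9640)=1.0000; B=V−Δ·S=-28.5046
Node (0,0) S=37.0000: V=(p*·15.8954+(1−p*)·1.4654)/1.17=12.6371; Δ=(15.8954−1.4654)/(44.4000−29.9700)=1.0000; B=V−Δ·S=-24.3629
Each (Δ,B) replicates both successor values, so the strategy is self-financing and V0 is arbitrage-free.

(0,0): Delta=1.0000 Bond=-24.3629
(1,0): Delta=1.0000 Bond=-28.5046
(1,1): Delta=1.0000 Bond=-28.5046
(2,0): Delta=1.0000 Bond=-33.3504
(2,1): Delta=1.0000 Bond=-33.3504
(2,2): Delta=1.0000 Bond=-33.3504
V0=12.6371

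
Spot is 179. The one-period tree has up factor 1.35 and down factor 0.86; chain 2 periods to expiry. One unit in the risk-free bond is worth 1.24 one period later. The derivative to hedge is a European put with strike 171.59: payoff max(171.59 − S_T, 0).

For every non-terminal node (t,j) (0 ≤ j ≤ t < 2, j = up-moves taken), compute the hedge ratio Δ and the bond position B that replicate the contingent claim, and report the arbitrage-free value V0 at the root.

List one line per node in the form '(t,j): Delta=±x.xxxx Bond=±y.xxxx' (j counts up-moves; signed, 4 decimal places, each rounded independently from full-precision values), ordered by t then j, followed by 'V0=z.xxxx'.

Since d<R<u, set p* = (R−d)/(u−d) = 0.7755; price each node as the discounted p*-expectation of its children.
Payoff layer (t=2): V(2,0)=39.2016, V(2,1)=0.0000, V(2,2)=0.0000
  t=1,j=0: stock 153.9400 → up 207.8190 (V=0.0000), down 132.3884 (V=39.2016). Price 7.0971; hedge Δ=-0.5197, bond B=87.1003.
  t=1,j=1: stock 241.6500 → up 326.2275 (V=0.0000), down 207.8190 (V=0.0000). Price 0.0000; hedge Δ=0.0000, bond B=0.0000.
  t=0,j=0: stock 179.0000 → up 241.6500 (V=0.0000), down 153.9400 (V=7.0971). Price 1.2849; hedge Δ=-0.0809, bond B=15.7687.
Self-financing check: at every node Δ·S+B equals the discounted successor values.

(0,0): Delta=-0.0809 Bond=15.7687
(1,0): Delta=-0.5197 Bond=87.1003
(1,1): Delta=0.0000 Bond=0.0000
V0=1.2849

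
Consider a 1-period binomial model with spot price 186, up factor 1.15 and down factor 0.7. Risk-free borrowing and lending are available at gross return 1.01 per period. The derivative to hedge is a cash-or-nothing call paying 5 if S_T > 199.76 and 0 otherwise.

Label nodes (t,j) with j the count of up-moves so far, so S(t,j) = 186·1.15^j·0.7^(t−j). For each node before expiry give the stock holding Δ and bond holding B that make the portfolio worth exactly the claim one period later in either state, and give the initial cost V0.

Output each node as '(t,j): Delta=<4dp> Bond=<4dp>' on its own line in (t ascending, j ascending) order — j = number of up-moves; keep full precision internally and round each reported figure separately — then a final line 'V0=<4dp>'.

(0,0): Delta=0.0597 Bond=-7.7008
V0=3.4103

Risk-neutral probability p* = (R−d)/(u−d) = (1.01−0.7)/(1.15−0.7) = 0.6889.
Terminal payoffs: V(1,0)=0.0000, V(1,1)=5.0000
(0,0): S=186.0000. Δ = (V_up−V_dn)/(S_up−S_dn) = (5.0000−0.0000)/(213.9000−130.2000) = 0.0597. V = [p*·5.0000 + (1−p*)·0.0000]/1.01 = 3.4103. B = V − Δ·S = -7.7008.
Check: Δ(0,0)·S0 + B(0,0) = 3.4103 = V0.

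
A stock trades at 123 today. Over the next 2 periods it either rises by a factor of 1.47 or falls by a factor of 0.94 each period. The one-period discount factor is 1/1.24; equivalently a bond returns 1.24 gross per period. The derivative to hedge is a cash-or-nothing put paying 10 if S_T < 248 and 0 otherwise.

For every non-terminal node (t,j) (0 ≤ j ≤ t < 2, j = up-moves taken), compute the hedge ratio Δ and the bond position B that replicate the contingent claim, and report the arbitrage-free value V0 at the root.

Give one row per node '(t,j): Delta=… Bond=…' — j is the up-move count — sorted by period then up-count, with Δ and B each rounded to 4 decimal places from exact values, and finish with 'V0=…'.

(0,0): Delta=-0.0700 Bond=13.0328
(1,0): Delta=0.0000 Bond=8.0645
(1,1): Delta=-0.1044 Bond=22.3676
V0=4.4199

The replicating-portfolio and risk-neutral prices coincide; use p* = (1.24−0.94)/(1.47−0.94) = 0.5660 for the latter.
Terminal values V(2,·): V(2,0)=10.0000, V(2,1)=10.0000, V(2,2)=0.0000
  t=1,j=0: stock 115.6200 → up 169.9614 (V=10.0000), down 108.6828 (V=10.0000). Price 8.0645; hedge Δ=0.0000, bond B=8.0645.
  t=1,j=1: stock 180.8100 → up 265.7907 (V=0.0000), down 169.9614 (V=10.0000). Price 3.4997; hedge Δ=-0.1044, bond B=22.3676.
  t=0,j=0: stock 123.0000 → up 180.8100 (V=3.4997), down 115.6200 (V=8.0645). Price 4.4199; hedge Δ=-0.0700, bond B=13.0328.
Self-financing check: at every node Δ·S+B equals the discounted successor values.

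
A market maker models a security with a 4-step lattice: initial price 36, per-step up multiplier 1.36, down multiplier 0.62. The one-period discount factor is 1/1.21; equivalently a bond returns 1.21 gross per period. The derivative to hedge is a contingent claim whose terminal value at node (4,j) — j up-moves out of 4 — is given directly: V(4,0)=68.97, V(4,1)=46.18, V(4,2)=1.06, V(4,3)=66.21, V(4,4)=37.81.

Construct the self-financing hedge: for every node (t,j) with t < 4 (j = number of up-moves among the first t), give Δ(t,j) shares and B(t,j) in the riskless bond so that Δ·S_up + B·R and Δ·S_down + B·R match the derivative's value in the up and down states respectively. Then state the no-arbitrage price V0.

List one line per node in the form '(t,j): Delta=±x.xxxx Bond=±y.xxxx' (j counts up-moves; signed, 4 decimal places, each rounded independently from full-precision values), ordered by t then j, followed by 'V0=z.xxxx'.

(0,0): Delta=0.1307 Bond=15.8208
(1,0): Delta=1.0708 Bond=-1.8406
(1,1): Delta=0.0217 Bond=24.4780
(2,0): Delta=-3.2761 Bond=57.9267
(2,1): Delta=1.5746 Bond=-17.5205
(2,2): Delta=-0.1583 Bond=41.6028
(3,0): Delta=-3.5895 Bond=72.7804
(3,1): Delta=-3.2398 Bond=69.4076
(3,2): Delta=2.1326 Bond=-44.2356
(3,3): Delta=-0.4238 Bond=74.3840
V0=20.5246

Since d<R<u, set p* = (R−d)/(u−d) = 0.7973; price each node as the discounted p*-expectation of its children.
Payoff layer (t=4): V(4,0)=68.9700, V(4,1)=46.1800, V(4,2)=1.0600, V(4,3)=66.2100, V(4,4)=37.8100
  t=3,j=0: stock 8.5798 → up 11.6685 (V=46.1800), down 5.3195 (V=68.9700). Price 41.9831; hedge Δ=-3.5895, bond B=72.7804.
  t=3,j=1: stock 18.8202 → up 25.5955 (V=1.0600), down 11.6685 (V=46.1800). Price 8.4347; hedge Δ=-3.2398, bond B=69.4076.
  t=3,j=2: stock 41.2831 → up 56.1450 (V=66.2100), down 25.5955 (V=1.0600). Price 43.8049; hedge Δ=2.1326, bond B=-44.2356.
  t=3,j=3: stock 90.5564 → up 123.1567 (V=37.8100), down 56.1450 (V=66.2100). Price 36.0056; hedge Δ=-0.4238, bond B=74.3840.
  t=2,j=0: stock 13.8384 → up 18.8202 (V=8.4347), down 8.5798 (V=41.9831). Price 12.5909; hedge Δ=-3.2761, bond B=57.9267.
  t=2,j=1: stock 30.3552 → up 41.2831 (V=43.8049), down 18.8202 (V=8.4347). Price 30.2771; hedge Δ=1.5746, bond B=-17.5205.
  t=2,j=2: stock 66.5856 → up 90.5564 (V=36.0056), down 41.2831 (V=43.8049). Price 31.0632; hedge Δ=-0.1583, bond B=41.6028.
  t=1,j=0: stock 22.3200 → up 30.3552 (V=30.2771), down 13.8384 (V=12.5909). Price 22.0595; hedge Δ=1.0708, bond B=-1.8406.
  t=1,j=1: stock 48.9600 → up 66.5856 (V=31.0632), down 30.3552 (V=30.2771). Price 25.5404; hedge Δ=0.0217, bond B=24.4780.
  t=0,j=0: stock 36.0000 → up 48.9600 (V=25.5404), down 22.3200 (V=22.0595). Price 20.5246; hedge Δ=0.1307, bond B=15.8208.
Each (Δ,B) replicates both successor values, so the strategy is self-financing and V0 is arbitrage-free.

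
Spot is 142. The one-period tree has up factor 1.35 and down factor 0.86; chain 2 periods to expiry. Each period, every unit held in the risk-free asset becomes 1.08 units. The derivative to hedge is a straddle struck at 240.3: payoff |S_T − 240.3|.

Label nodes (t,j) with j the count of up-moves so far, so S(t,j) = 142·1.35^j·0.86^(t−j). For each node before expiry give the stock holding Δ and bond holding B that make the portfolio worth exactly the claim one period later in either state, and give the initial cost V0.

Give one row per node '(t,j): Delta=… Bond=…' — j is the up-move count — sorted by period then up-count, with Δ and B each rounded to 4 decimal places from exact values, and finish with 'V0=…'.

(0,0): Delta=-0.7790 Bond=181.0285
(1,0): Delta=-1.0000 Bond=222.5000
(1,1): Delta=-0.6062 Bond=162.3878
V0=70.4113

No-arbitrage ⇒ martingale measure with p* = (R−d)/(u−d) = 0.4490.
Payoff layer (t=2): V(2,0)=135.2768, V(2,1)=75.4380, V(2,2)=18.4950
(1,0): S=122.1200. Δ = (V_up−V_dn)/(S_up−S_dn) = (75.4380−135.2768)/(164.8620−105.0232) = -1.0000. V = [p*·75.4380 + (1−p*)·135.2768]/1.08 = 100.3800. B = V − Δ·S = 222.5000.
(1,1): S=191.7000. Δ = (V_up−V_dn)/(S_up−S_dn) = (18.4950−75.4380)/(258.7950−164.8620) = -0.6062. V = [p*·18.4950 + (1−p*)·75.4380]/1.08 = 46.1776. B = V − Δ·S = 162.3878.
(0,0): S=142.0000. Δ = (V_up−V_dn)/(S_up−S_dn) = (46.1776−100.3800)/(191.7000−122.1200) = -0.7790. V = [p*·46.1776 + (1−p*)·100.3800]/1.08 = 70.4113. B = V − Δ·S = 181.0285.
Check: Δ(0,0)·S0 + B(0,0) = 70.4113 = V0.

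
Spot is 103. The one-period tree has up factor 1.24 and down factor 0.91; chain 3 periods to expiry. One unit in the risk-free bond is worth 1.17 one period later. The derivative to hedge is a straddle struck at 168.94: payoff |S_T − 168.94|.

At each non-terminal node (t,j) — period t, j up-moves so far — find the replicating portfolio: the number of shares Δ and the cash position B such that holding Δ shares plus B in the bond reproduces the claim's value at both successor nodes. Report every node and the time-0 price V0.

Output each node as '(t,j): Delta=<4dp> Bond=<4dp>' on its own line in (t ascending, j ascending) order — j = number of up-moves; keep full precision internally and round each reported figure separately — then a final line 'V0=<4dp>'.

Since d<R<u, set p* = (R−d)/(u−d) = 0.7879; price each node as the discounted p*-expectation of its children.
At expiry t=3: V(3,0)=91.3222, V(3,1)=63.1751, V(3,2)=24.8208, V(3,3)=27.4423
  t=2,j=0: stock 85.2943 → up 105.7649 (V=63.1751), down 77.6178 (V=91.3222). Price 59.0989; hedge Δ=-1.0000, bond B=144.3932.
  t=2,j=1: stock 116.2252 → up 144.1192 (V=24.8208), down 105.7649 (V=63.1751). Price 28.1680; hedge Δ=-1.0000, bond B=144.3932.
  t=2,j=2: stock 158.3728 → up 196.3823 (V=27.4423), down 144.1192 (V=24.8208). Price 22.9797; hedge Δ=0.0502, bond B=15.0357.
  t=1,j=0: stock 93.7300 → up 116.2252 (V=28.1680), down 85.2943 (V=59.0989). Price 29.6830; hedge Δ=-1.0000, bond B=123.4130.
  t=1,j=1: stock 127.7200 → up 158.3728 (V=22.9797), down 116.2252 (V=28.1680). Price 20.5814; hedge Δ=-0.1231, bond B=36.3035.
  t=0,j=0: stock 103.0000 → up 127.7200 (V=20.5814), down 93.7300 (V=29.6830). Price 19.2410; hedge Δ=-0.2678, bond B=46.8216.
Self-financing check: at every node Δ·S+B equals the discounted successor values.

(0,0): Delta=-0.2678 Bond=46.8216
(1,0): Delta=-1.0000 Bond=123.4130
(1,1): Delta=-0.1231 Bond=36.3035
(2,0): Delta=-1.0000 Bond=144.3932
(2,1): Delta=-1.0000 Bond=144.3932
(2,2): Delta=0.0502 Bond=15.0357
V0=19.2410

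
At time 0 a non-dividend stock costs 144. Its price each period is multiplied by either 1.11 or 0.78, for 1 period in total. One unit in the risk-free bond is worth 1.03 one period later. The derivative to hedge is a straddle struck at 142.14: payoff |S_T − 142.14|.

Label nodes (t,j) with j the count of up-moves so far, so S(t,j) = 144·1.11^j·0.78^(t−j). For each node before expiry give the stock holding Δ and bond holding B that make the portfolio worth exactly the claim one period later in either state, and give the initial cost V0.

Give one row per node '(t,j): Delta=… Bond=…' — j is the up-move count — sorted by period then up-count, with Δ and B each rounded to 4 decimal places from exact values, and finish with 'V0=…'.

(0,0): Delta=-0.2551 Bond=56.7643
V0=20.0371

Since d<R<u, set p* = (R−d)/(u−d) = 0.7576; price each node as the discounted p*-expectation of its children.
Terminal values V(1,·): V(1,0)=29.8200, V(1,1)=17.7000
Node (0,0) S=144.0000: V=(p*·17.7000+(1−p*)·29.8200)/1.03=20.0371; Δ=(17.7000−29.8200)/(159.8400−112.3200)=-0.2551; B=V−Δ·S=56.7643
Check: Δ(0,0)·S0 + B(0,0) = 20.0371 = V0.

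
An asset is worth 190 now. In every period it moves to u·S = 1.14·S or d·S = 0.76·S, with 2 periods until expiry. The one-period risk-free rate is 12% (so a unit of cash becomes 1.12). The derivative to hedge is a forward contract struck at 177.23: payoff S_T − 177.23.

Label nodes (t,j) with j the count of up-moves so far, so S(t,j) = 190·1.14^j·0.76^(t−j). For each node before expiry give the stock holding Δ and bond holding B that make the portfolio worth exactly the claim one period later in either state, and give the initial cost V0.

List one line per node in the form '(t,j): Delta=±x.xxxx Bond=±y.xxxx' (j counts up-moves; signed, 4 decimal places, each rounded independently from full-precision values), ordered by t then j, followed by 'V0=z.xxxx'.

(0,0): Delta=1.0000 Bond=-141.2867
(1,0): Delta=1.0000 Bond=-158.2411
(1,1): Delta=1.0000 Bond=-158.2411
V0=48.7133

Under the risk-neutral measure, an up-move has probability p* = (R−d)/(u−d) = 0.9474 and values discount at R = 1.12.
Payoff layer (t=2): V(2,0)=-67.4860, V(2,1)=-12.6140, V(2,2)=69.6940
  t=1,j=0: stock 144.4000 → up 164.6160 (V=-12.6140), down 109.7440 (V=-67.4860). Price -13.8411; hedge Δ=1.0000, bond B=-158.2411.
  t=1,j=1: stock 216.6000 → up 246.9240 (V=69.6940), down 164.6160 (V=-12.6140). Price 58.3589; hedge Δ=1.0000, bond B=-158.2411.
  t=0,j=0: stock 190.0000 → up 216.6000 (V=58.3589), down 144.4000 (V=-13.8411). Price 48.7133; hedge Δ=1.0000, bond B=-141.2867.
Root portfolio cost Δ·190+B reproduces V0=48.7133.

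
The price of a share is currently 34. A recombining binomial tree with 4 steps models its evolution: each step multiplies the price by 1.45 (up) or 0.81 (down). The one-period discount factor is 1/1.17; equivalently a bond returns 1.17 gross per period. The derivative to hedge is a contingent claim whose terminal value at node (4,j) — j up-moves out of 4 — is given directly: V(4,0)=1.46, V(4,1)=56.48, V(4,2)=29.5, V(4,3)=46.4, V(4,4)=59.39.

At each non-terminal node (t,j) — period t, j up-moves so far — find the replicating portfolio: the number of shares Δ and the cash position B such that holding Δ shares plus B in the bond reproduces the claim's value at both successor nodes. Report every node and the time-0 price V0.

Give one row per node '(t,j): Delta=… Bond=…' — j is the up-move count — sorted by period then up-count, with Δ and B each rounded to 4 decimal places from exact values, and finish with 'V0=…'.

(0,0): Delta=0.1499 Bond=17.2175
(1,0): Delta=0.1077 Bond=21.3051
(1,1): Delta=0.1682 Bond=19.2418
(2,0): Delta=0.5325 Bond=15.4511
(2,1): Delta=-0.0768 Bond=32.2971
(2,2): Delta=0.2746 Bond=14.9030
(3,0): Delta=4.7578 Bond=-58.2690
(3,1): Delta=-1.3033 Bond=77.4586
(3,2): Delta=0.4560 Bond=6.9324
(3,3): Delta=0.1958 Bond=25.6064
V0=22.3131

The replicating-portfolio and risk-neutral prices coincide; use p* = (1.17−0.81)/(1.45−0.81) = 0.5625 for the latter.
Terminal values V(4,·): V(4,0)=1.4600, V(4,1)=56.4800, V(4,2)=29.5000, V(4,3)=46.4000, V(4,4)=59.3900
Node (3,0) S=18.0690: V=(p*·56.4800+(1−p*)·1.4600)/1.17=27.6998; Δ=(56.4800−1.4600)/(26.2000−14.6359)=4.7578; B=V−Δ·S=-58.2690
Node (3,1) S=32.3457: V=(p*·29.5000+(1−p*)·56.4800)/1.17=35.3024; Δ=(29.5000−56.4800)/(46.9013−26.2000)=-1.3033; B=V−Δ·S=77.4586
Node (3,2) S=57.9029: V=(p*·46.4000+(1−p*)·29.5000)/1.17=33.3387; Δ=(46.4000−29.5000)/(83.9591−46.9013)=0.4560; B=V−Δ·S=6.9324
Node (3,3) S=103.6532: V=(p*·59.3900+(1−p*)·46.4000)/1.17=45.9033; Δ=(59.3900−46.4000)/(150.2972−83.9591)=0.1958; B=V−Δ·S=25.6064
Node (2,0) S=22.3074: V=(p*·35.3024+(1−p*)·27.6998)/1.17=27.3301; Δ=(35.3024−27.6998)/(32.3457−18.0690)=0.5325; B=V−Δ·S=15.4511
Node (2,1) S=39.9330: V=(p*·33.3387+(1−p*)·35.3024)/1.17=29.2289; Δ=(33.3387−35.3024)/(57.9029−32.3457)=-0.0768; B=V−Δ·S=32.2971
Node (2,2) S=71.4850: V=(p*·45.9033+(1−p*)·33.3387)/1.17=34.5353; Δ=(45.9033−33.3387)/(103.6532−57.9029)=0.2746; B=V−Δ·S=14.9030
Node (1,0) S=27.5400: V=(p*·29.2289+(1−p*)·27.3301)/1.17=24.2719; Δ=(29.2289−27.3301)/(39.9330−22.3074)=0.1077; B=V−Δ·S=21.3051
Node (1,1) S=49.3000: V=(p*·34.5353+(1−p*)·29.2289)/1.17=27.5331; Δ=(34.5353−29.2289)/(71.4850−39.9330)=0.1682; B=V−Δ·S=19.2418
Node (0,0) S=34.0000: V=(p*·27.5331+(1−p*)·24.2719)/1.17=22.3131; Δ=(27.5331−24.2719)/(49.3000−27.5400)=0.1499; B=V−Δ·S=17.2175
Check: Δ(0,0)·S0 + B(0,0) = 22.3131 = V0.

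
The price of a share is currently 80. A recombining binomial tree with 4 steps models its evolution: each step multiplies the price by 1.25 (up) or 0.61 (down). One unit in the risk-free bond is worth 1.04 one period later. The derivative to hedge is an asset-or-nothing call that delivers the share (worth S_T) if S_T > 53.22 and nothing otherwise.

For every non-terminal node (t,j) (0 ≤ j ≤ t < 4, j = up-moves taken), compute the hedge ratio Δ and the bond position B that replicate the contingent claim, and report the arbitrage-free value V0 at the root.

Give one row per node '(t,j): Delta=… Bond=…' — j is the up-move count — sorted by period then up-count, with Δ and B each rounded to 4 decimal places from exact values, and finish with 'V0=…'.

Since d<R<u, set p* = (R−d)/(u−d) = 0.6719; price each node as the discounted p*-expectation of its children.
Payoff layer (t=4): V(4,0)=0.0000, V(4,1)=0.0000, V(4,2)=0.0000, V(4,3)=95.3125, V(4,4)=195.3125
Node (3,0) S=18.1585: V=(p*·0.0000+(1−p*)·0.0000)/1.04=0.0000; Δ=(0.0000−0.0000)/(22.6981−11.0767)=0.0000; B=V−Δ·S=0.0000
Node (3,1) S=37.2100: V=(p*·0.0000+(1−p*)·0.0000)/1.04=0.0000; Δ=(0.0000−0.0000)/(46.5125−22.6981)=0.0000; B=V−Δ·S=0.0000
Node (3,2) S=76.2500: V=(p*·95.3125+(1−p*)·0.0000)/1.04=61.5751; Δ=(95.3125−0.0000)/(95.3125−46.5125)=1.9531; B=V−Δ·S=-87.3507
Node (3,3) S=156.2500: V=(p*·195.3125+(1−p*)·95.3125)/1.04=156.2500; Δ=(195.3125−95.3125)/(195.3125−95.3125)=1.0000; B=V−Δ·S=0.0000
Node (2,0) S=29.7680: V=(p*·0.0000+(1−p*)·0.0000)/1.04=0.0000; Δ=(0.0000−0.0000)/(37.2100−18.1585)=0.0000; B=V−Δ·S=0.0000
Node (2,1) S=61.0000: V=(p*·61.5751+(1−p*)·0.0000)/1.04=39.7796; Δ=(61.5751−0.0000)/(76.2500−37.2100)=1.5772; B=V−Δ·S=-56.4315
Node (2,2) S=125.0000: V=(p*·156.2500+(1−p*)·61.5751)/1.04=120.3700; Δ=(156.2500−61.5751)/(156.2500−76.2500)=1.1834; B=V−Δ·S=-27.5596
Node (1,0) S=48.8000: V=(p*·39.7796+(1−p*)·0.0000)/1.04=25.6989; Δ=(39.7796−0.0000)/(61.0000−29.7680)=1.2737; B=V−Δ·S=-36.4566
Node (1,1) S=100.0000: V=(p*·120.3700+(1−p*)·39.7796)/1.04=90.3137; Δ=(120.3700−39.7796)/(125.0000−61.0000)=1.2592; B=V−Δ·S=-35.6088
Node (0,0) S=80.0000: V=(p*·90.3137+(1−p*)·25.6989)/1.04=66.4538; Δ=(90.3137−25.6989)/(100.0000−48.8000)=1.2620; B=V−Δ·S=-34.5067
Each (Δ,B) replicates both successor values, so the strategy is self-financing and V0 is arbitrage-free.

(0,0): Delta=1.2620 Bond=-34.5067
(1,0): Delta=1.2737 Bond=-36.4566
(1,1): Delta=1.2592 Bond=-35.6088
(2,0): Delta=0.0000 Bond=0.0000
(2,1): Delta=1.5772 Bond=-56.4315
(2,2): Delta=1.1834 Bond=-27.5596
(3,0): Delta=0.0000 Bond=0.0000
(3,1): Delta=0.0000 Bond=0.0000
(3,2): Delta=1.9531 Bond=-87.3507
(3,3): Delta=1.0000 Bond=0.0000
V0=66.4538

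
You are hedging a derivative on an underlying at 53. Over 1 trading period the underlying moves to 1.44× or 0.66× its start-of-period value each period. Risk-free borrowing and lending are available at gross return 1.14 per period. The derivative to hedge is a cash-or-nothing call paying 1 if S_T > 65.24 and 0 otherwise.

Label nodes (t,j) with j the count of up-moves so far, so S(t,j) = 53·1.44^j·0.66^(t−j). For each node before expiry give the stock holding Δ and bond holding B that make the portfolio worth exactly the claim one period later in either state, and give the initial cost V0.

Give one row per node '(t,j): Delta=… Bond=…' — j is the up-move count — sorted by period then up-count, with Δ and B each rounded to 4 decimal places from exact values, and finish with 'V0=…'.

No-arbitrage ⇒ martingale measure with p* = (R−d)/(u−d) = 0.6154.
Terminal values V(1,·): V(1,0)=0.0000, V(1,1)=1.0000
Node (0,0) S=53.0000: V=(p*·1.0000+(1−p*)·0.0000)/1.14=0.5398; Δ=(1.0000−0.0000)/(76.3200−34.9800)=0.0242; B=V−Δ·S=-0.7422
Root portfolio cost Δ·53+B reproduces V0=0.5398.

(0,0): Delta=0.0242 Bond=-0.7422
V0=0.5398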